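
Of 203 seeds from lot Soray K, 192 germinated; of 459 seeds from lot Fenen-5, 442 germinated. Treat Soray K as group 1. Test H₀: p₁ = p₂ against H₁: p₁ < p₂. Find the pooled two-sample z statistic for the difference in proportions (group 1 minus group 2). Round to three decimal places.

z = -1.011

p̂₁ = 192/203 = 0.94581, p̂₂ = 442/459 = 0.96296.
Pooled p̂ = (192+442)/(203+459) = 634/662 = 0.95770.
SE = √(0.0405071 × 0.00710476) = 0.01696.
z = (0.94581 − 0.96296)/0.01696 = -0.01715/0.01696 = -1.011.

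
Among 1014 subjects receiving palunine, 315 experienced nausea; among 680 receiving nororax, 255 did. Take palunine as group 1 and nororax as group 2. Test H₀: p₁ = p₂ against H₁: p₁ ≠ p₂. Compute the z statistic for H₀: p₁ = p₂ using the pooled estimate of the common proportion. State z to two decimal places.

p̂₁ = 315/1014 ≈ 0.3107, p̂₂ = 255/680 ≈ 0.3750.
Pooled p̂ = (315+255)/(1014+680) = 570/1694 = 0.3365.
SE = √(0.223262 × 0.00245678) = 0.0234.
z = (0.3107 − 0.3750)/0.0234 = -0.0643/0.0234 = -2.75.
p-value = 2·P(Z > 2.748) ≈ 0.0060.

z = -2.75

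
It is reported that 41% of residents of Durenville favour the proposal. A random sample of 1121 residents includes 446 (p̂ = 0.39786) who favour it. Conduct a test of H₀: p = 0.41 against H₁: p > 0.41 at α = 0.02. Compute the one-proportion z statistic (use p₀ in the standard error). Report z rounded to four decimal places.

p̂ = 446/1121 ≈ 0.397859.
SE = √(p₀(1−p₀)/n) = √(0.2419/1121) = 0.014690.
z = (0.397859 − 0.41)/0.014690 = -0.012141/0.014690 = -0.8265.
p-value = P(Z > -0.826) ≈ 0.7957, so at α = 0.02 we fail to reject H₀.

z = -0.8265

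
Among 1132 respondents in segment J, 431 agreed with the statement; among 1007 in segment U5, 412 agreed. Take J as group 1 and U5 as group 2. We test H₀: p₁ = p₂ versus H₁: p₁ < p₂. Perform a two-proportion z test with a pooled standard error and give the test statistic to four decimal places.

p̂₁ = 431/1132 ≈ 0.380742, p̂₂ = 412/1007 ≈ 0.409136.
Pooled p̂ = (431+412)/(1132+1007) = 843/2139 = 0.394109.
SE = √(0.238787 × 0.00187644) = 0.021168.
z = (0.380742 − 0.409136)/0.021168 = -0.028394/0.021168 = -1.3414.

z = -1.3414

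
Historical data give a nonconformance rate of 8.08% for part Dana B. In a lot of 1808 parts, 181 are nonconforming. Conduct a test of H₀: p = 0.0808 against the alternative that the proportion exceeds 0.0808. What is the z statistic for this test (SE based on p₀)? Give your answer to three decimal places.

p̂ = 181/1808 = 0.100111.
Standard error under H₀: √(0.0808×0.9192/1808) = 0.006409.
z = (0.100111 − 0.0808)/0.006409 = 0.019311/0.006409 = 3.013.
p-value = P(Z > 3.013) ≈ 0.0013.

z = 3.013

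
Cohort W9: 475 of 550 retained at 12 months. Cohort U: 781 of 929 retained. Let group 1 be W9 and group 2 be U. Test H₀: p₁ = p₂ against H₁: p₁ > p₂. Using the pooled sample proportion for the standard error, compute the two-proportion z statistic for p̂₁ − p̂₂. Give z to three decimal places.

z = 1.192

p̂₁ = 475/550 = 0.86364, p̂₂ = 781/929 = 0.84069.
Pooled p̂ = (475+781)/(550+929) = 1256/1479 = 0.84922.
SE = √(p̂(1−p̂)(1/n₁+1/n₂)) = √(0.84922·0.15078·0.00289461) = √(0.000370636) = 0.01925.
z = (0.86364 − 0.84069)/0.01925 = 0.02295/0.01925 = 1.192.
p-value = P(Z > 1.192) ≈ 0.1166.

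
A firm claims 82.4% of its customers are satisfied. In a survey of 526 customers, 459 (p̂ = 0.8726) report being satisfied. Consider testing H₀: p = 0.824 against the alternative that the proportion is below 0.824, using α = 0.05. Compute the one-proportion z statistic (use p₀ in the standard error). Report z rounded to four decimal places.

p̂ = 459/526 = 0.872624.
Under H₀, SE = √(0.824·0.176/526) = √(0.000275711) = 0.016605.
z = (0.872624 − 0.824)/0.016605 = 0.048624/0.016605 = 2.9283.
p-value = P(Z < 2.928) ≈ 0.9983. With α = 0.05, fail to reject H₀.

z = 2.9283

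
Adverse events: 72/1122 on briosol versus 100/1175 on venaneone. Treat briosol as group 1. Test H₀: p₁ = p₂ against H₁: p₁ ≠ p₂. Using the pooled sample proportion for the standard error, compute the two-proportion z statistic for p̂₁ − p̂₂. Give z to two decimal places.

z = -1.91

p̂₁ = 72/1122 ≈ 0.06417, p̂₂ = 100/1175 ≈ 0.08511.
Pooled p̂ = (72+100)/(1122+1175) = 172/2297 = 0.07488.
SE = √(p̂(1−p̂)(1/n₁+1/n₂)) = √(0.07488·0.92512·0.00174233) = √(0.000120697) = 0.01099.
z = (0.06417 − 0.08511)/0.01099 = -0.02094/0.01099 = -1.91.
Two-sided p-value ≈ 2·Φ(−1.906) = 0.0567.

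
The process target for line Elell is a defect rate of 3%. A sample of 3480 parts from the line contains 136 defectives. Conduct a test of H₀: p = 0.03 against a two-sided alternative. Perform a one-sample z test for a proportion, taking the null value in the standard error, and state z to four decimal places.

p̂ = 136/3480 ≈ 0.0390805.
SE = √(p₀(1−p₀)/n) = √(0.0291/3480) = 0.0028917.
z = (0.0390805 − 0.03)/0.0028917 = 0.0090805/0.0028917 = 3.1402.
Two-sided p-value ≈ 2·Φ(−3.140) = 0.0017.

z = 3.1402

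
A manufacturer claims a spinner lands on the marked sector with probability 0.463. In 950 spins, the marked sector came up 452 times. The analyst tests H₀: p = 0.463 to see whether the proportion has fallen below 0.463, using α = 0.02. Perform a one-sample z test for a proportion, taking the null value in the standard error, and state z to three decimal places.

p̂ = 452/950 = 0.475789.
Under H₀, SE = √(0.463·0.537/950) = √(0.000261717) = 0.016178.
z = (0.475789 − 0.463)/0.016178 = 0.012789/0.016178 = 0.791.
p-value = P(Z < 0.791) ≈ 0.7854, so at α = 0.02 we fail to reject H₀.

z = 0.791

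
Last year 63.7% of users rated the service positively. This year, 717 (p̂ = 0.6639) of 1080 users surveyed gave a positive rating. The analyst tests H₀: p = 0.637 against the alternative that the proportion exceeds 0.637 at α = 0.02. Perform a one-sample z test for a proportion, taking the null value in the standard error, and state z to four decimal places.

p̂ = 717/1080 = 0.6638889.
Standard error under H₀: √(0.637×0.363/1080) = 0.0146323.
z = (0.6638889 − 0.637)/0.0146323 = 0.0268889/0.0146323 = 1.8376.
p-value = P(Z > 1.838) ≈ 0.0331; since p > α = 0.02, fail to reject H₀.

z = 1.8376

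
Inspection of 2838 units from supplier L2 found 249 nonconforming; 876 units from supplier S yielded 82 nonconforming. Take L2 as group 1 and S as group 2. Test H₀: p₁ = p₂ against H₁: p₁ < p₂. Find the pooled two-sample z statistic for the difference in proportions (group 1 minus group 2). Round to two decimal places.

z = -0.53

p̂₁ = 249/2838 = 0.08774, p̂₂ = 82/876 = 0.09361.
Pooled p̂ = (249+82)/(2838+876) = 331/3714 = 0.08912.
SE = √(p̂(1−p̂)(1/n₁+1/n₂)) = √(0.08912·0.91088·0.00149391) = √(0.000121275) = 0.01101.
z = (0.08774 − 0.09361)/0.01101 = -0.00587/0.01101 = -0.53.
p-value = P(Z < -0.533) ≈ 0.2970.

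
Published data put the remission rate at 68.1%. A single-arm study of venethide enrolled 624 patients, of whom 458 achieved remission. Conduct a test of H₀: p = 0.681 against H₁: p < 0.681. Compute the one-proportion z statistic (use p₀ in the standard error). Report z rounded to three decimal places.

z = 2.839

p̂ = 458/624 = 0.73397.
SE = √(p₀(1−p₀)/n) = √(0.21724/624) = 0.01866.
z = (0.73397 − 0.681)/0.01866 = 0.05297/0.01866 = 2.839.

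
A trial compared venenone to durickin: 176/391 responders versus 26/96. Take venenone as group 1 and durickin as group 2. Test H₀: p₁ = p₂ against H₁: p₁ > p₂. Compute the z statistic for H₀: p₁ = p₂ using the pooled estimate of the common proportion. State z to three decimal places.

p̂₁ = 176/391 ≈ 0.45013, p̂₂ = 26/96 ≈ 0.27083.
Pooled p̂ = (176+26)/(391+96) = 202/487 = 0.41478.
SE = √(p̂(1−p̂)(1/n₁+1/n₂)) = √(0.41478·0.58522·0.0129742) = √(0.00314934) = 0.05612.
z = (0.45013 − 0.27083)/0.05612 = 0.17930/0.05612 = 3.195.
p-value = P(Z > 3.195) ≈ 0.0007.

z = 3.195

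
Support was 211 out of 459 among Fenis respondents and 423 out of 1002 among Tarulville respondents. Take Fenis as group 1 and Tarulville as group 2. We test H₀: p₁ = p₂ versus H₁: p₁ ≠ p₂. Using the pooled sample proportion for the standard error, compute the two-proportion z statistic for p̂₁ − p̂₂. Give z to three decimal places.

p̂₁ = 211/459 ≈ 0.45969, p̂₂ = 423/1002 ≈ 0.42216.
Pooled p̂ = (211+423)/(459+1002) = 634/1461 = 0.43395.
SE = √(p̂(1−p̂)(1/n₁+1/n₂)) = √(0.43395·0.56605·0.00317665) = √(0.000780305) = 0.02793.
z = (0.45969 − 0.42216)/0.02793 = 0.03753/0.02793 = 1.344.
p-value = 2·P(Z > 1.344) ≈ 0.1790.

z = 1.344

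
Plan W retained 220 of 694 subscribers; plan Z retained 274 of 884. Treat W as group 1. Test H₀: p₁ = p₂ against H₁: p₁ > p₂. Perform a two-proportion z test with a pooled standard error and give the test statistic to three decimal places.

p̂₁ = 220/694 = 0.31700, p̂₂ = 274/884 = 0.30995.
Pooled p̂ = (220+274)/(694+884) = 494/1578 = 0.31305.
SE = √(p̂(1−p̂)(1/n₁+1/n₂)) = √(0.31305·0.68695·0.00257214) = √(0.000553143) = 0.02352.
z = (0.31700 − 0.30995)/0.02352 = 0.00705/0.02352 = 0.300.

z = 0.300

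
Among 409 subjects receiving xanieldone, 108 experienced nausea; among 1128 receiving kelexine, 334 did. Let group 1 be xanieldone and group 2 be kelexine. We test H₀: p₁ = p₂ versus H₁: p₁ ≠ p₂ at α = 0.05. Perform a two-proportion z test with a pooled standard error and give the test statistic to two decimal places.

z = -1.23

p̂₁ = 108/409 = 0.2641, p̂₂ = 334/1128 = 0.2961.
Pooled p̂ = (108+334)/(409+1128) = 442/1537 = 0.2876.
SE = √(0.204875 × 0.00333151) = 0.0261.
z = (0.2641 − 0.2961)/0.0261 = -0.0320/0.0261 = -1.23.
Two-sided p-value ≈ 2·Φ(−1.226) = 0.2200. With α = 0.05, fail to reject H₀.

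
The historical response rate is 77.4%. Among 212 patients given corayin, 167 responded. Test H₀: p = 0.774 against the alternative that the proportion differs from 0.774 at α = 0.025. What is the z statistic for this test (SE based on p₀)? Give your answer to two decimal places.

z = 0.48

p̂ = 167/212 ≈ 0.7877.
Standard error under H₀: √(0.774×0.226/212) = 0.0287.
z = (0.7877 − 0.774)/0.0287 = 0.0137/0.0287 = 0.48.
Two-sided p-value ≈ 2·Φ(−0.478) = 0.6325; since p > α = 0.025, fail to reject H₀.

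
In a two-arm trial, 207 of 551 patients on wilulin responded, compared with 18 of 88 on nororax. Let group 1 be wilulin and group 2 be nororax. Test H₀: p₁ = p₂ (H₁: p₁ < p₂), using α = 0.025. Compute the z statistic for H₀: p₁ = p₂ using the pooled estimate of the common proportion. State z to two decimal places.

z = 3.12

p̂₁ = 207/551 ≈ 0.3757, p̂₂ = 18/88 ≈ 0.2045.
Pooled p̂ = (207+18)/(551+88) = 225/639 = 0.3521.
SE = √(p̂(1−p̂)(1/n₁+1/n₂)) = √(0.3521·0.6479·0.0131785) = √(0.00300641) = 0.0548.
z = (0.3757 − 0.2045)/0.0548 = 0.1712/0.0548 = 3.12.
p-value = P(Z < 3.121) ≈ 0.9991. With α = 0.025, fail to reject H₀.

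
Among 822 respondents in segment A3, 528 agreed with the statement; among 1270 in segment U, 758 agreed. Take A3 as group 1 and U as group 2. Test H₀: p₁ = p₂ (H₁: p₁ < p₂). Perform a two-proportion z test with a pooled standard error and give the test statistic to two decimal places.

z = 2.09

p̂₁ = 528/822 ≈ 0.64234, p̂₂ = 758/1270 ≈ 0.59685.
Pooled p̂ = (528+758)/(822+1270) = 1286/2092 = 0.61472.
SE = √(p̂(1−p̂)(1/n₁+1/n₂)) = √(0.61472·0.38528·0.00200395) = √(0.000474612) = 0.02179.
z = (0.64234 − 0.59685)/0.02179 = 0.04549/0.02179 = 2.09.
p-value = P(Z < 2.088) ≈ 0.9816.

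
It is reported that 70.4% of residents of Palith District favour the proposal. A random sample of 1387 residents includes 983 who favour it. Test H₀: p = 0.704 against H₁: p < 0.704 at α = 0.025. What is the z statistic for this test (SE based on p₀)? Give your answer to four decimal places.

p̂ = 983/1387 = 0.708724.
Standard error under H₀: √(0.704×0.296/1387) = 0.012257.
z = (0.708724 − 0.704)/0.012257 = 0.004724/0.012257 = 0.3854.
p-value = P(Z < 0.385) ≈ 0.6500. With α = 0.025, fail to reject H₀.

z = 0.3854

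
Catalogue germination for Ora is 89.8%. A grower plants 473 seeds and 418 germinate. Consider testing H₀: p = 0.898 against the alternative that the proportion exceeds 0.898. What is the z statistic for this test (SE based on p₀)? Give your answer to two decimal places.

z = -1.03

p̂ = 418/473 = 0.8837.
Standard error under H₀: √(0.898×0.102/473) = 0.0139.
z = (0.8837 − 0.898)/0.0139 = -0.0143/0.0139 = -1.03.
p-value = P(Z > -1.026) ≈ 0.8476.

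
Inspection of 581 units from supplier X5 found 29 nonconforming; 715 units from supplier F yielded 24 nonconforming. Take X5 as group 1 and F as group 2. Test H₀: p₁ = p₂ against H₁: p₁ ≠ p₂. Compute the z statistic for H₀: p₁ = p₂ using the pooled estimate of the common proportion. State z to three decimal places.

p̂₁ = 29/581 ≈ 0.049914, p̂₂ = 24/715 ≈ 0.033566.
Pooled p̂ = (29+24)/(581+715) = 53/1296 = 0.040895.
SE = √(p̂(1−p̂)(1/n₁+1/n₂)) = √(0.040895·0.959105·0.00311977) = √(0.000122366) = 0.011062.
z = (0.049914 − 0.033566)/0.011062 = 0.016348/0.011062 = 1.478.

z = 1.478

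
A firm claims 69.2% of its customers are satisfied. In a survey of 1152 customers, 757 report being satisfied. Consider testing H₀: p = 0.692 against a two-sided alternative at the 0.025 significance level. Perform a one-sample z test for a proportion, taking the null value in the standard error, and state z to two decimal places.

z = -2.56

p̂ = 757/1152 = 0.65712.
Under H₀, SE = √(0.692·0.308/1152) = √(0.000185014) = 0.01360.
z = (0.65712 − 0.692)/0.01360 = -0.03488/0.01360 = -2.56.
Two-sided p-value ≈ 2·Φ(−2.564) = 0.0103; since p < α = 0.025, reject H₀.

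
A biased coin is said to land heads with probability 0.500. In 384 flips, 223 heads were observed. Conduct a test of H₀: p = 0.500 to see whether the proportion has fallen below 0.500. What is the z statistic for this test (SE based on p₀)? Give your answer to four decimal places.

p̂ = 223/384 = 0.580729.
Under H₀, SE = √(0.5·0.5/384) = √(0.000651042) = 0.025516.
z = (0.580729 − 0.5)/0.025516 = 0.080729/0.025516 = 3.1639.
p-value = P(Z < 3.164) ≈ 0.9992.

z = 3.1639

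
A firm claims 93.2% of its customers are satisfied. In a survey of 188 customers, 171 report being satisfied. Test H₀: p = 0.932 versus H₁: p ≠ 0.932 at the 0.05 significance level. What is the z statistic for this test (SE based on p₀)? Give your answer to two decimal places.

p̂ = 171/188 = 0.9096.
Under H₀, SE = √(0.932·0.068/188) = √(0.000337106) = 0.0184.
z = (0.9096 − 0.932)/0.0184 = -0.0224/0.0184 = -1.22.
Two-sided p-value ≈ 2·Φ(−1.221) = 0.2219; since p > α = 0.05, fail to reject H₀.

z = -1.22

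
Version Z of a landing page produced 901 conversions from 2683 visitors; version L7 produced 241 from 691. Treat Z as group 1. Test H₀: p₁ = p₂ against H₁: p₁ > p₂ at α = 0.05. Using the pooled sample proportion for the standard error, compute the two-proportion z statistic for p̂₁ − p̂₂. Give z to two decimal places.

p̂₁ = 901/2683 = 0.3358, p̂₂ = 241/691 = 0.3488.
Pooled p̂ = (901+241)/(2683+691) = 1142/3374 = 0.3385.
SE = √(p̂(1−p̂)(1/n₁+1/n₂)) = √(0.3385·0.6615·0.0018199) = √(0.00040749) = 0.0202.
z = (0.3358 − 0.3488)/0.0202 = -0.0130/0.0202 = -0.64.
p-value = P(Z > -0.642) ≈ 0.7394. With α = 0.05, fail to reject H₀.

z = -0.64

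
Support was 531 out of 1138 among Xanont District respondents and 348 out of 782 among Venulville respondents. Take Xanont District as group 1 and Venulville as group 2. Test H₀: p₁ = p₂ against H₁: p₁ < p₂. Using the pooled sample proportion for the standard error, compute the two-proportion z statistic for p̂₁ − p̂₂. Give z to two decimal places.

z = 0.93

p̂₁ = 531/1138 ≈ 0.46661, p̂₂ = 348/782 ≈ 0.44501.
Pooled p̂ = (531+348)/(1138+782) = 879/1920 = 0.45781.
SE = √(0.24822 × 0.00215751) = 0.02314.
z = (0.46661 − 0.44501)/0.02314 = 0.02160/0.02314 = 0.93.
p-value = P(Z < 0.933) ≈ 0.8246.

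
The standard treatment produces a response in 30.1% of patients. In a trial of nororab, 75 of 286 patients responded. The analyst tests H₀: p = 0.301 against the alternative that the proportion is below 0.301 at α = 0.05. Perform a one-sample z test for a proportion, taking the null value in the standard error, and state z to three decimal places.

z = -1.429

p̂ = 75/286 ≈ 0.26224.
SE = √(p₀(1−p₀)/n) = √(0.2104/286) = 0.02712.
z = (0.26224 − 0.301)/0.02712 = -0.03876/0.02712 = -1.429.
p-value = P(Z < -1.429) ≈ 0.0765. With α = 0.05, fail to reject H₀.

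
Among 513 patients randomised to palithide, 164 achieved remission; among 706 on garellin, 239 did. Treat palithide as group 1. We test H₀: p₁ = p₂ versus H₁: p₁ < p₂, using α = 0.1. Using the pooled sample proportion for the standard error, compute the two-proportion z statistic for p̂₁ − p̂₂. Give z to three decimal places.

p̂₁ = 164/513 = 0.31969, p̂₂ = 239/706 = 0.33853.
Pooled p̂ = (164+239)/(513+706) = 403/1219 = 0.33060.
SE = √(p̂(1−p̂)(1/n₁+1/n₂)) = √(0.33060·0.66940·0.00336575) = √(0.000744851) = 0.02729.
z = (0.31969 − 0.33853)/0.02729 = -0.01884/0.02729 = -0.690.
p-value = P(Z < -0.690) ≈ 0.2450, so at α = 0.1 we fail to reject H₀.

z = -0.690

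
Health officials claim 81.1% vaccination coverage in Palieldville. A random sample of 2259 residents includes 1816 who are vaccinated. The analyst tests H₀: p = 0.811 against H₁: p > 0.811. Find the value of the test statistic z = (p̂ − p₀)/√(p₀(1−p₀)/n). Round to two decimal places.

z = -0.86

p̂ = 1816/2259 ≈ 0.80390.
Under H₀, SE = √(0.811·0.189/2259) = √(6.78526e-05) = 0.00824.
z = (0.80390 − 0.811)/0.00824 = -0.00710/0.00824 = -0.86.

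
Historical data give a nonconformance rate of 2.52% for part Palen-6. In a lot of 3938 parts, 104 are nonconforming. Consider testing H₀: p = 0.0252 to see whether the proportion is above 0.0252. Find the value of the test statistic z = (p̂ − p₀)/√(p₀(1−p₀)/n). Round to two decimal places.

p̂ = 104/3938 = 0.0264.
SE = √(p₀(1−p₀)/n) = √(0.024565/3938) = 0.0025.
z = (0.0264 − 0.0252)/0.0025 = 0.0012/0.0025 = 0.48.
p-value = P(Z > 0.484) ≈ 0.3141.

z = 0.48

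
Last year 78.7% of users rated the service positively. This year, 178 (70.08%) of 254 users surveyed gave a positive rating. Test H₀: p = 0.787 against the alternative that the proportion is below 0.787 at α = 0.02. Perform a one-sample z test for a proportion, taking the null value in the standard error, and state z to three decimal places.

p̂ = 178/254 = 0.70079.
SE = √(p₀(1−p₀)/n) = √(0.16763/254) = 0.02569.
z = (0.70079 − 0.787)/0.02569 = -0.08621/0.02569 = -3.356.
p-value = P(Z < -3.356) ≈ 0.0004; since p < α = 0.02, reject H₀.

z = -3.356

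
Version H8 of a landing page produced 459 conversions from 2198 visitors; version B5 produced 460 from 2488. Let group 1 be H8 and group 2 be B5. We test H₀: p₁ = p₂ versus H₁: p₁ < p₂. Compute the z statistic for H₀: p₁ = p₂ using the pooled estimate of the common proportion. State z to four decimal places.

p̂₁ = 459/2198 ≈ 0.208826, p̂₂ = 460/2488 ≈ 0.184887.
Pooled p̂ = (459+460)/(2198+2488) = 919/4686 = 0.196116.
SE = √(0.157655 × 0.000856888) = 0.011623.
z = (0.208826 − 0.184887)/0.011623 = 0.023939/0.011623 = 2.0596.

z = 2.0596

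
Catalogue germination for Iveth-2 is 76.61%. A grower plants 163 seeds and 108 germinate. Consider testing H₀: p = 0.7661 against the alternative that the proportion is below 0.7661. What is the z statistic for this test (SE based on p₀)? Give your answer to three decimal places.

p̂ = 108/163 = 0.66258.
Under H₀, SE = √(0.7661·0.2339/163) = √(0.00109933) = 0.03316.
z = (0.66258 − 0.7661)/0.03316 = -0.10352/0.03316 = -3.122.

z = -3.122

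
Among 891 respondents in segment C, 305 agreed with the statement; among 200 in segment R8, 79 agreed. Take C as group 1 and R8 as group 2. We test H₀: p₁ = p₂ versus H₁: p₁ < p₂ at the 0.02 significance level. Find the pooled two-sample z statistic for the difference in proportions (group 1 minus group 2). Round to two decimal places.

z = -1.41

p̂₁ = 305/891 = 0.3423, p̂₂ = 79/200 = 0.3950.
Pooled p̂ = (305+79)/(891+200) = 384/1091 = 0.3520.
SE = √(0.228087 × 0.00612233) = 0.0374.
z = (0.3423 − 0.3950)/0.0374 = -0.0527/0.0374 = -1.41.
p-value = P(Z < -1.410) ≈ 0.0793; since p > α = 0.02, fail to reject H₀.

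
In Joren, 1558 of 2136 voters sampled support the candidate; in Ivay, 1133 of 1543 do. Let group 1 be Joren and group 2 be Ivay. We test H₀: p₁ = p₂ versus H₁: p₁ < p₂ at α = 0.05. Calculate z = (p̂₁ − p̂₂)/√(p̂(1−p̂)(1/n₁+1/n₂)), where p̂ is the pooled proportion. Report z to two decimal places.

z = -0.33

p̂₁ = 1558/2136 = 0.7294, p̂₂ = 1133/1543 = 0.7343.
Pooled p̂ = (1558+1133)/(2136+1543) = 2691/3679 = 0.7314.
SE = √(0.196431 × 0.00111625) = 0.0148.
z = (0.7294 − 0.7343)/0.0148 = -0.0049/0.0148 = -0.33.
p-value = P(Z < -0.330) ≈ 0.3708, so at α = 0.05 we fail to reject H₀.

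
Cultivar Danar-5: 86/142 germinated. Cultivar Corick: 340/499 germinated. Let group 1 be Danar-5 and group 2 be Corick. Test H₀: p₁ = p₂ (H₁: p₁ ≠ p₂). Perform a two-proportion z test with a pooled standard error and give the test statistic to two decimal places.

z = -1.69

p̂₁ = 86/142 ≈ 0.6056, p̂₂ = 340/499 ≈ 0.6814.
Pooled p̂ = (86+340)/(142+499) = 426/641 = 0.6646.
SE = √(p̂(1−p̂)(1/n₁+1/n₂)) = √(0.6646·0.3354·0.00904626) = √(0.00201651) = 0.0449.
z = (0.6056 − 0.6814)/0.0449 = -0.0758/0.0449 = -1.69.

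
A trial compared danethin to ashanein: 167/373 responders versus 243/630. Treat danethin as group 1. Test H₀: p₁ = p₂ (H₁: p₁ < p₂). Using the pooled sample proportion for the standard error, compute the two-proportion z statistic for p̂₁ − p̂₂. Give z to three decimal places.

p̂₁ = 167/373 ≈ 0.44772, p̂₂ = 243/630 ≈ 0.38571.
Pooled p̂ = (167+243)/(373+630) = 410/1003 = 0.40877.
SE = √(p̂(1−p̂)(1/n₁+1/n₂)) = √(0.40877·0.59123·0.00426827) = √(0.00103155) = 0.03212.
z = (0.44772 − 0.38571)/0.03212 = 0.06201/0.03212 = 1.931.
p-value = P(Z < 1.931) ≈ 0.9732.

z = 1.931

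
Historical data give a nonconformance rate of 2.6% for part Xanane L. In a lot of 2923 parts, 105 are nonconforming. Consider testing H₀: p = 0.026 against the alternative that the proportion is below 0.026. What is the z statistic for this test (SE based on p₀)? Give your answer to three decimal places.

p̂ = 105/2923 = 0.035922.
SE = √(p₀(1−p₀)/n) = √(0.025324/2923) = 0.002943.
z = (0.035922 − 0.026)/0.002943 = 0.009922/0.002943 = 3.371.
p-value = P(Z < 3.371) ≈ 0.9996.

z = 3.371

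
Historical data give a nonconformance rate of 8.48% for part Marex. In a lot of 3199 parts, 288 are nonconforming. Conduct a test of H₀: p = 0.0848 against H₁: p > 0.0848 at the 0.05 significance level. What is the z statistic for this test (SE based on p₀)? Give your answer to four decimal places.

z = 1.0614

p̂ = 288/3199 ≈ 0.0900281.
Standard error under H₀: √(0.0848×0.9152/3199) = 0.0049255.
z = (0.0900281 − 0.0848)/0.0049255 = 0.0052281/0.0049255 = 1.0614.
p-value = P(Z > 1.061) ≈ 0.1442, so at α = 0.05 we fail to reject H₀.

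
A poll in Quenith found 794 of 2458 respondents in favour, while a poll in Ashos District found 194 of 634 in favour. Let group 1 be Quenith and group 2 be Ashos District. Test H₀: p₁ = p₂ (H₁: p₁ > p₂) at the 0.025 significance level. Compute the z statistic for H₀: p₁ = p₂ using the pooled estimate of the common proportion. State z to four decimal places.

p̂₁ = 794/2458 ≈ 0.323027, p̂₂ = 194/634 ≈ 0.305994.
Pooled p̂ = (794+194)/(2458+634) = 988/3092 = 0.319534.
SE = √(0.217432 × 0.00198412) = 0.020770.
z = (0.323027 − 0.305994)/0.020770 = 0.017033/0.020770 = 0.8201.
p-value = P(Z > 0.820) ≈ 0.2061; since p > α = 0.025, fail to reject H₀.

z = 0.8201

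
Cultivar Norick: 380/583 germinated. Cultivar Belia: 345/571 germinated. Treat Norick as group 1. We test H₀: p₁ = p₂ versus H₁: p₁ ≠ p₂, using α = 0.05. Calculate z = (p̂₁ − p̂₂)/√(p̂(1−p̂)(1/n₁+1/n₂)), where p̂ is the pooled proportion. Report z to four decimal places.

z = 1.6728

p̂₁ = 380/583 ≈ 0.651801, p̂₂ = 345/571 ≈ 0.604203.
Pooled p̂ = (380+345)/(583+571) = 725/1154 = 0.628250.
SE = √(p̂(1−p̂)(1/n₁+1/n₂)) = √(0.628250·0.371750·0.00346658) = √(0.000809627) = 0.028454.
z = (0.651801 − 0.604203)/0.028454 = 0.047598/0.028454 = 1.6728.
p-value = 2·P(Z > 1.673) ≈ 0.0944; since p > α = 0.05, fail to reject H₀.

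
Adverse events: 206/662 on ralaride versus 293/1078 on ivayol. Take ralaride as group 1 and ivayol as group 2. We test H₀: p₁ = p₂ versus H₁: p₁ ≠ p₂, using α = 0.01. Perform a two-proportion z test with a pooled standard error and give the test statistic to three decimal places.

p̂₁ = 206/662 = 0.311178, p̂₂ = 293/1078 = 0.271800.
Pooled p̂ = (206+293)/(662+1078) = 499/1740 = 0.286782.
SE = √(p̂(1−p̂)(1/n₁+1/n₂)) = √(0.286782·0.713218·0.00243822) = √(0.000498708) = 0.022332.
z = (0.311178 − 0.271800)/0.022332 = 0.039378/0.022332 = 1.763.
p-value = 2·P(Z > 1.763) ≈ 0.0778, so at α = 0.01 we fail to reject H₀.

z = 1.763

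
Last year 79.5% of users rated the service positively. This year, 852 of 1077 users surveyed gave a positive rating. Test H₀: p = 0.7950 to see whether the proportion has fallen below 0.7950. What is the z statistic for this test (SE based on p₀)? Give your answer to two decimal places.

p̂ = 852/1077 = 0.7911.
SE = √(p₀(1−p₀)/n) = √(0.16297/1077) = 0.0123.
z = (0.7911 − 0.795)/0.0123 = -0.0039/0.0123 = -0.32.

z = -0.32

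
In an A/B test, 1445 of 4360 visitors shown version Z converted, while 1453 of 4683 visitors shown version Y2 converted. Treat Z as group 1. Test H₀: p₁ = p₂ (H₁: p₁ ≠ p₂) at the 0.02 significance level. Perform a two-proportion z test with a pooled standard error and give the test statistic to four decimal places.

p̂₁ = 1445/4360 = 0.331422, p̂₂ = 1453/4683 = 0.310271.
Pooled p̂ = (1445+1453)/(4360+4683) = 2898/9043 = 0.320469.
SE = √(p̂(1−p̂)(1/n₁+1/n₂)) = √(0.320469·0.679531·0.000442896) = √(9.64489e-05) = 0.009821.
z = (0.331422 − 0.310271)/0.009821 = 0.021151/0.009821 = 2.1537.
Two-sided p-value ≈ 2·Φ(−2.154) = 0.0313; since p > α = 0.02, fail to reject H₀.

z = 2.1537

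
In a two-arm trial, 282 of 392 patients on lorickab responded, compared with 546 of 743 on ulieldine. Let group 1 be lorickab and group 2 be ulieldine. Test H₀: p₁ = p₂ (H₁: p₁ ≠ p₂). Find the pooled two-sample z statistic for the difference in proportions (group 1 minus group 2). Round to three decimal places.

z = -0.558

p̂₁ = 282/392 = 0.71939, p̂₂ = 546/743 = 0.73486.
Pooled p̂ = (282+546)/(392+743) = 828/1135 = 0.72952.
SE = √(0.197323 × 0.00389692) = 0.02773.
z = (0.71939 − 0.73486)/0.02773 = -0.01547/0.02773 = -0.558.
Two-sided p-value ≈ 2·Φ(−0.558) = 0.5769.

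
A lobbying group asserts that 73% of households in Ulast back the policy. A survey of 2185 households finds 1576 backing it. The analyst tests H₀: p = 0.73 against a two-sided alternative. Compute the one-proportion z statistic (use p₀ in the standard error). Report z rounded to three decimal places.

z = -0.918

p̂ = 1576/2185 ≈ 0.72128.
SE = √(p₀(1−p₀)/n) = √(0.1971/2185) = 0.00950.
z = (0.72128 − 0.73)/0.00950 = -0.00872/0.00950 = -0.918.
p-value = 2·P(Z > 0.918) ≈ 0.3586.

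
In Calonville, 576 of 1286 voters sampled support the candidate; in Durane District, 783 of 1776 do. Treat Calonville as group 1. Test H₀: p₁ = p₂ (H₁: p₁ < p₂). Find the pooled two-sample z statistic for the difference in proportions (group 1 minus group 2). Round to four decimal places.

z = 0.3860

p̂₁ = 576/1286 ≈ 0.447900, p̂₂ = 783/1776 ≈ 0.440878.
Pooled p̂ = (576+783)/(1286+1776) = 1359/3062 = 0.443828.
SE = √(p̂(1−p̂)(1/n₁+1/n₂)) = √(0.443828·0.556172·0.00134067) = √(0.000330937) = 0.018192.
z = (0.447900 − 0.440878)/0.018192 = 0.007022/0.018192 = 0.3860.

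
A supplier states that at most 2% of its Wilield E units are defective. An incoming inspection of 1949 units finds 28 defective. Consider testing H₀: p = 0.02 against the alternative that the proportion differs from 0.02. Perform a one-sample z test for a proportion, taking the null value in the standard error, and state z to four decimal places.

p̂ = 28/1949 ≈ 0.0143663.
SE = √(p₀(1−p₀)/n) = √(0.0196/1949) = 0.0031712.
z = (0.0143663 − 0.02)/0.0031712 = -0.0056337/0.0031712 = -1.7765.
p-value = 2·P(Z > 1.777) ≈ 0.0756.

z = -1.7765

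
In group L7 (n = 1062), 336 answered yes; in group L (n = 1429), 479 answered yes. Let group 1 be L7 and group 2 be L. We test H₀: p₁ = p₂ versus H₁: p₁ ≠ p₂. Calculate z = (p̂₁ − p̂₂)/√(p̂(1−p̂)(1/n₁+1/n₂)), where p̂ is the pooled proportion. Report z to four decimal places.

z = -0.9898

p̂₁ = 336/1062 = 0.316384, p̂₂ = 479/1429 = 0.335199.
Pooled p̂ = (336+479)/(1062+1429) = 815/2491 = 0.327178.
SE = √(0.220133 × 0.00164141) = 0.019009.
z = (0.316384 − 0.335199)/0.019009 = -0.018815/0.019009 = -0.9898.
Two-sided p-value ≈ 2·Φ(−0.990) = 0.3223.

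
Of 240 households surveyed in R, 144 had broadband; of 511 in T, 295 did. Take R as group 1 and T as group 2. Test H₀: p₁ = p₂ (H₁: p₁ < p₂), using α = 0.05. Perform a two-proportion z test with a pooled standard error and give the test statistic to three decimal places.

p̂₁ = 144/240 = 0.60000, p̂₂ = 295/511 = 0.57730.
Pooled p̂ = (144+295)/(240+511) = 439/751 = 0.58455.
SE = √(0.242851 × 0.00612361) = 0.03856.
z = (0.60000 − 0.57730)/0.03856 = 0.02270/0.03856 = 0.589.
p-value = P(Z < 0.589) ≈ 0.7220, so at α = 0.05 we fail to reject H₀.

z = 0.589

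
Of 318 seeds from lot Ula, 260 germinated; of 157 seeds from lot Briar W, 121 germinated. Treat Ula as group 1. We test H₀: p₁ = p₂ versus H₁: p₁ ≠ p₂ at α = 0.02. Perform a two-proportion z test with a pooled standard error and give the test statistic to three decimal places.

z = 1.207

p̂₁ = 260/318 ≈ 0.81761, p̂₂ = 121/157 ≈ 0.77070.
Pooled p̂ = (260+121)/(318+157) = 381/475 = 0.80211.
SE = √(p̂(1−p̂)(1/n₁+1/n₂)) = √(0.80211·0.19789·0.00951408) = √(0.00151019) = 0.03886.
z = (0.81761 − 0.77070)/0.03886 = 0.04691/0.03886 = 1.207.
Two-sided p-value ≈ 2·Φ(−1.207) = 0.2274, so at α = 0.02 we fail to reject H₀.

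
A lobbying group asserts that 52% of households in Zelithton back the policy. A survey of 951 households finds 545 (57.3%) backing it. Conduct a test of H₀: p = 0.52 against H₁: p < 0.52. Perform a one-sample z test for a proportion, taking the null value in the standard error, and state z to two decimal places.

z = 3.28

p̂ = 545/951 ≈ 0.5731.
Standard error under H₀: √(0.52×0.48/951) = 0.0162.
z = (0.5731 − 0.52)/0.0162 = 0.0531/0.0162 = 3.28.
p-value = P(Z < 3.276) ≈ 0.9995.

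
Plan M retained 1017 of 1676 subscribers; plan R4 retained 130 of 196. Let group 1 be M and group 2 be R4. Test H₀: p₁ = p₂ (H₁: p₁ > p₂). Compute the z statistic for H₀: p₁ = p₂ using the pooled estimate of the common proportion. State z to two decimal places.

z = -1.54

p̂₁ = 1017/1676 ≈ 0.6068, p̂₂ = 130/196 ≈ 0.6633.
Pooled p̂ = (1017+130)/(1676+196) = 1147/1872 = 0.6127.
SE = √(0.237296 × 0.0056987) = 0.0368.
z = (0.6068 − 0.6633)/0.0368 = -0.0565/0.0368 = -1.54.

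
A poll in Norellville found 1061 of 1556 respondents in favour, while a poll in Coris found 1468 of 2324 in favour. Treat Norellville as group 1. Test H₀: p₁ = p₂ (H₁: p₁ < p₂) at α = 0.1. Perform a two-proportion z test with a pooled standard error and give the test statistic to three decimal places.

p̂₁ = 1061/1556 ≈ 0.681877, p̂₂ = 1468/2324 ≈ 0.631670.
Pooled p̂ = (1061+1468)/(1556+2324) = 2529/3880 = 0.651804.
SE = √(0.226956 × 0.00107297) = 0.015605.
z = (0.681877 − 0.631670)/0.015605 = 0.050207/0.015605 = 3.217.
p-value = P(Z < 3.217) ≈ 0.9994, so at α = 0.1 we fail to reject H₀.

z = 3.217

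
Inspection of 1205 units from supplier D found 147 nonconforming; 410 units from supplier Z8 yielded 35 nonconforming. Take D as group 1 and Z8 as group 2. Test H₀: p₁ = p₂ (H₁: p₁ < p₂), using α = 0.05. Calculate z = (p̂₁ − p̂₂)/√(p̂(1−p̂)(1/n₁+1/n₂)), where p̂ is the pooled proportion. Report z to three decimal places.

p̂₁ = 147/1205 ≈ 0.121992, p̂₂ = 35/410 ≈ 0.085366.
Pooled p̂ = (147+35)/(1205+410) = 182/1615 = 0.112693.
SE = √(p̂(1−p̂)(1/n₁+1/n₂)) = √(0.112693·0.887307·0.0032689) = √(0.000326869) = 0.018080.
z = (0.121992 − 0.085366)/0.018080 = 0.036626/0.018080 = 2.026.
p-value = P(Z < 2.026) ≈ 0.9786; since p > α = 0.05, fail to reject H₀.

z = 2.026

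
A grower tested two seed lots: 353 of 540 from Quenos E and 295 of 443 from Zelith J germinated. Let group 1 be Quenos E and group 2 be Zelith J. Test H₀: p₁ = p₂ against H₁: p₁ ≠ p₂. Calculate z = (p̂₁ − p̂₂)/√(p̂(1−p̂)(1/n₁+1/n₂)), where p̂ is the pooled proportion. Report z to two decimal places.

p̂₁ = 353/540 = 0.6537, p̂₂ = 295/443 = 0.6659.
Pooled p̂ = (353+295)/(540+443) = 648/983 = 0.6592.
SE = √(p̂(1−p̂)(1/n₁+1/n₂)) = √(0.6592·0.3408·0.00410919) = √(0.000923143) = 0.0304.
z = (0.6537 − 0.6659)/0.0304 = -0.0122/0.0304 = -0.40.
Two-sided p-value ≈ 2·Φ(−0.402) = 0.6878.

z = -0.40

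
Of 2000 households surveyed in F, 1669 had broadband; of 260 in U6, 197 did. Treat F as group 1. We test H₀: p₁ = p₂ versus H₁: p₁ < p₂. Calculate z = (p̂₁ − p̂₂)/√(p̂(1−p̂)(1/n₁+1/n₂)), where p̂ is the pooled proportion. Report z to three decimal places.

z = 3.071

p̂₁ = 1669/2000 = 0.83450, p̂₂ = 197/260 = 0.75769.
Pooled p̂ = (1669+197)/(2000+260) = 1866/2260 = 0.82566.
SE = √(p̂(1−p̂)(1/n₁+1/n₂)) = √(0.82566·0.17434·0.00434615) = √(0.000625599) = 0.02501.
z = (0.83450 − 0.75769)/0.02501 = 0.07681/0.02501 = 3.071.
p-value = P(Z < 3.071) ≈ 0.9989.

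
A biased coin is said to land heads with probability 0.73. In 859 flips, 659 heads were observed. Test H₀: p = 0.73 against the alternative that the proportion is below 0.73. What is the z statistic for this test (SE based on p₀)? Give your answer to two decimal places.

p̂ = 659/859 ≈ 0.76717.
Standard error under H₀: √(0.73×0.27/859) = 0.01515.
z = (0.76717 − 0.73)/0.01515 = 0.03717/0.01515 = 2.45.
p-value = P(Z < 2.454) ≈ 0.9929.

z = 2.45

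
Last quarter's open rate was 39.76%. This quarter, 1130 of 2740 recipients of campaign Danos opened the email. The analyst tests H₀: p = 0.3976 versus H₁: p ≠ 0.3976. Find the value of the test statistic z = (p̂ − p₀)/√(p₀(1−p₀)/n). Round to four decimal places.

p̂ = 1130/2740 ≈ 0.412409.
Under H₀, SE = √(0.3976·0.6024/2740) = √(8.7414e-05) = 0.009350.
z = (0.412409 − 0.3976)/0.009350 = 0.014809/0.009350 = 1.5839.

z = 1.5839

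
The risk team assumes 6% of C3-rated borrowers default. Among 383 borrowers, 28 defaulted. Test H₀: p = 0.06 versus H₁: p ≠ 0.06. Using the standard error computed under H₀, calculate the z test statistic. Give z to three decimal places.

p̂ = 28/383 ≈ 0.07311.
Standard error under H₀: √(0.06×0.94/383) = 0.01214.
z = (0.07311 − 0.06)/0.01214 = 0.01311/0.01214 = 1.080.
Two-sided p-value ≈ 2·Φ(−1.080) = 0.2801.

z = 1.080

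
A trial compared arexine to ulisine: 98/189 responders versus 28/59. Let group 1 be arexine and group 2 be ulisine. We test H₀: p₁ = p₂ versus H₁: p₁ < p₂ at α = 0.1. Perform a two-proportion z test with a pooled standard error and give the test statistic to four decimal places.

z = 0.5894

p̂₁ = 98/189 ≈ 0.518519, p̂₂ = 28/59 ≈ 0.474576.
Pooled p̂ = (98+28)/(189+59) = 126/248 = 0.508065.
SE = √(p̂(1−p̂)(1/n₁+1/n₂)) = √(0.508065·0.491935·0.0222402) = √(0.00555859) = 0.074556.
z = (0.518519 − 0.474576)/0.074556 = 0.043943/0.074556 = 0.5894.
p-value = P(Z < 0.589) ≈ 0.7222, so at α = 0.1 we fail to reject H₀.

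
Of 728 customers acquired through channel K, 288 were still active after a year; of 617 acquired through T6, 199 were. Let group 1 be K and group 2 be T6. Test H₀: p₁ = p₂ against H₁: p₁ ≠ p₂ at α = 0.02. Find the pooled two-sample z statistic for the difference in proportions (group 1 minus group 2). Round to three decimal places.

p̂₁ = 288/728 ≈ 0.395604, p̂₂ = 199/617 ≈ 0.322528.
Pooled p̂ = (288+199)/(728+617) = 487/1345 = 0.362082.
SE = √(p̂(1−p̂)(1/n₁+1/n₂)) = √(0.362082·0.637918·0.00299437) = √(0.000691636) = 0.026299.
z = (0.395604 − 0.322528)/0.026299 = 0.073076/0.026299 = 2.779.
Two-sided p-value ≈ 2·Φ(−2.779) = 0.0055, so at α = 0.02 we reject H₀.

z = 2.779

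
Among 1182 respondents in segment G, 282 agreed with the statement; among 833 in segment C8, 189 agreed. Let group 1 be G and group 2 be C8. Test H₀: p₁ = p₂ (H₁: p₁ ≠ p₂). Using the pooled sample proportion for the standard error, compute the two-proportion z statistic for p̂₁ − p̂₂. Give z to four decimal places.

p̂₁ = 282/1182 ≈ 0.238579, p̂₂ = 189/833 ≈ 0.226891.
Pooled p̂ = (282+189)/(1182+833) = 471/2015 = 0.233747.
SE = √(p̂(1−p̂)(1/n₁+1/n₂)) = √(0.233747·0.766253·0.0020465) = √(0.000366548) = 0.019145.
z = (0.238579 − 0.226891)/0.019145 = 0.011688/0.019145 = 0.6105.
Two-sided p-value ≈ 2·Φ(−0.610) = 0.5415.

z = 0.6105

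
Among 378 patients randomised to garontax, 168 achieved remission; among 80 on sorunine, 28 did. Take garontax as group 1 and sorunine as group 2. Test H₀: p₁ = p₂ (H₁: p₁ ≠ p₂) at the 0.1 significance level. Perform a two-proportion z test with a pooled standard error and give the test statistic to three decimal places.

z = 1.551

p̂₁ = 168/378 ≈ 0.44444, p̂₂ = 28/80 ≈ 0.35000.
Pooled p̂ = (168+28)/(378+80) = 196/458 = 0.42795.
SE = √(p̂(1−p̂)(1/n₁+1/n₂)) = √(0.42795·0.57205·0.0151455) = √(0.00370775) = 0.06089.
z = (0.44444 − 0.35000)/0.06089 = 0.09444/0.06089 = 1.551.
Two-sided p-value ≈ 2·Φ(−1.551) = 0.1209, so at α = 0.1 we fail to reject H₀.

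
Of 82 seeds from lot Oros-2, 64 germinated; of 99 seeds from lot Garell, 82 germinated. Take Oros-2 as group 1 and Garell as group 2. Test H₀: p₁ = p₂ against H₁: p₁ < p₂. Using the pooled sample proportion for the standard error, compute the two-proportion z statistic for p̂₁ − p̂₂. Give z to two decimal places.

z = -0.81

p̂₁ = 64/82 = 0.7805, p̂₂ = 82/99 = 0.8283.
Pooled p̂ = (64+82)/(82+99) = 146/181 = 0.8066.
SE = √(p̂(1−p̂)(1/n₁+1/n₂)) = √(0.8066·0.1934·0.0222961) = √(0.00347771) = 0.0590.
z = (0.7805 − 0.8283)/0.0590 = -0.0478/0.0590 = -0.81.
p-value = P(Z < -0.810) ≈ 0.2088.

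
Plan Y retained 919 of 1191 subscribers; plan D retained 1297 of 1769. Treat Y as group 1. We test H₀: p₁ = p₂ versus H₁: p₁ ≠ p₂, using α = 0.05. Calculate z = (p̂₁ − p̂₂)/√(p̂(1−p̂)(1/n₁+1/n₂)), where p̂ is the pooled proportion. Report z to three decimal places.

p̂₁ = 919/1191 = 0.77162, p̂₂ = 1297/1769 = 0.73318.
Pooled p̂ = (919+1297)/(1191+1769) = 2216/2960 = 0.74865.
SE = √(0.188174 × 0.00140492) = 0.01626.
z = (0.77162 − 0.73318)/0.01626 = 0.03844/0.01626 = 2.364.
Two-sided p-value ≈ 2·Φ(−2.364) = 0.0181; since p < α = 0.05, reject H₀.

z = 2.364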